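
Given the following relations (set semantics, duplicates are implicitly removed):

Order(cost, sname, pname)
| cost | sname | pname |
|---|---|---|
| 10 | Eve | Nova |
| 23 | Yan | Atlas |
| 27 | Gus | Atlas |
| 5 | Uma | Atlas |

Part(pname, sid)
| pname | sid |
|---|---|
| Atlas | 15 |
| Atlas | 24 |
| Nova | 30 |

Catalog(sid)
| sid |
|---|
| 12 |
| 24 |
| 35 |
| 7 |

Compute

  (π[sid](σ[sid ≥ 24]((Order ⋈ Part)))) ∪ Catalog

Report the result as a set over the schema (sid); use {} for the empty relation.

{12, 24, 30, 35, 7}

Joining Order and Part on pname yields {(10, Eve, Nova, 30), (23, Yan, Atlas, 15), (23, Yan, Atlas, 24), (27, Gus, Atlas, 15), (27, Gus, Atlas, 24), (5, Uma, Atlas, 15), (5, Uma, Atlas, 24)}.
Apply σ_{sid ≥ 24}; surviving tuples: {(10, Eve, Nova, 30), (23, Yan, Atlas, 24), (27, Gus, Atlas, 24), (5, Uma, Atlas, 24)}
π[sid]: project onto (sid) (2 duplicate(s) eliminated) → {24, 30}
Set union of the two operands is {12, 24, 30, 35, 7}.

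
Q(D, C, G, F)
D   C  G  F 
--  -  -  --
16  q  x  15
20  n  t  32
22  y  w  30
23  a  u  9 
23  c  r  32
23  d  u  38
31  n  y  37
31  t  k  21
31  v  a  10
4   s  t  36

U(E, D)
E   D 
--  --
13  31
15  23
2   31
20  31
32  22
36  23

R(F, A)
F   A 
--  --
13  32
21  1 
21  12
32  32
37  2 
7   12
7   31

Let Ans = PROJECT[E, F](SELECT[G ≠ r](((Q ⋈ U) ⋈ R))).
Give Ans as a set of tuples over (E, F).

{(13, 21), (13, 37), (2, 21), (2, 37), (20, 21), (20, 37)}

Q ⋈ U (natural join on D): {(22, y, w, 30, 32), (23, a, u, 9, 15), (23, a, u, 9, 36), (23, c, r, 32, 15), (23, c, r, 32, 36), (23, d, u, 38, 15), (23, d, u, 38, 36), (31, n, y, 37, 13), (31, n, y, 37, 2), (31, n, y, 37, 20), (31, t, k, 21, 13), (31, t, k, 21, 2), (31, t, k, 21, 20), (31, v, a, 10, 13), (31, v, a, 10, 2), (31, v, a, 10, 20)}
(Q ⋈ U) ⋈ R (natural join on F): {(23, c, r, 32, 15, 32), (23, c, r, 32, 36, 32), (31, n, y, 37, 13, 2), (31, n, y, 37, 2, 2), (31, n, y, 37, 20, 2), (31, t, k, 21, 13, 1), (31, t, k, 21, 13, 12), (31, t, k, 21, 2, 1), (31, t, k, 21, 2, 12), (31, t, k, 21, 20, 1), (31, t, k, 21, 20, 12)}
Selection G ≠ r: {(31, n, y, 37, 13, 2), (31, n, y, 37, 2, 2), (31, n, y, 37, 20, 2), (31, t, k, 21, 13, 1), (31, t, k, 21, 13, 12), (31, t, k, 21, 2, 1), (31, t, k, 21, 2, 12), (31, t, k, 21, 20, 1), (31, t, k, 21, 20, 12)}
π[E, F]: project onto (E, F) (3 duplicate(s) eliminated) → {(13, 21), (13, 37), (2, 21), (2, 37), (20, 21), (20, 37)}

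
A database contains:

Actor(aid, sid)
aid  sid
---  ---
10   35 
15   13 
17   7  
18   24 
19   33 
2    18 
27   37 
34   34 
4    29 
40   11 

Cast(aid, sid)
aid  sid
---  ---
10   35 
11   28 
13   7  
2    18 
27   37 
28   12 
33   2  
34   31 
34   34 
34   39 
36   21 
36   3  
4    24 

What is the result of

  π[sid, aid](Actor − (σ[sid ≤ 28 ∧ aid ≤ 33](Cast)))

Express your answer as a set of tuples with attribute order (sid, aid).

Filtering on sid ≤ 28 ∧ aid ≤ 33 leaves {(11, 28), (13, 7), (2, 18), (28, 12), (33, 2), (4, 24)}.
Set difference of the two operands is {(10, 35), (15, 13), (17, 7), (18, 24), (19, 33), (27, 37), (34, 34), (4, 29), (40, 11)}.
π[sid, aid]: project onto (sid, aid) → {(11, 40), (13, 15), (24, 18), (29, 4), (33, 19), (34, 34), (35, 10), (37, 27), (7, 17)}

{(11, 40), (13, 15), (24, 18), (29, 4), (33, 19), (34, 34), (35, 10), (37, 27), (7, 17)}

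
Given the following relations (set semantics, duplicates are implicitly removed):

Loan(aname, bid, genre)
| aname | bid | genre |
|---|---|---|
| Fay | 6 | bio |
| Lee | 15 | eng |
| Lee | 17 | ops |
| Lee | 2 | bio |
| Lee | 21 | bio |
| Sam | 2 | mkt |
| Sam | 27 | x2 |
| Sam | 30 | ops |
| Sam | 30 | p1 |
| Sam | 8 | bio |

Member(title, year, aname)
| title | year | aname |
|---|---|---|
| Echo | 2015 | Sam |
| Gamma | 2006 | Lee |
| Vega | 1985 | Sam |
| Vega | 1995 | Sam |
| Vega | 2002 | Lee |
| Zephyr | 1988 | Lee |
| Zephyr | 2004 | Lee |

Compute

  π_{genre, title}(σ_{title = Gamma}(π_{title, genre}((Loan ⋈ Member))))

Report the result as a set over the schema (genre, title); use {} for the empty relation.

Natural join on aname: {(Lee, 15, eng, Gamma, 2006), (Lee, 15, eng, Vega, 2002), (Lee, 15, eng, Zephyr, 1988), (Lee, 15, eng, Zephyr, 2004), (Lee, 17, ops, Gamma, 2006), (Lee, 17, ops, Vega, 2002), (Lee, 17, ops, Zephyr, 1988), (Lee, 17, ops, Zephyr, 2004), (Lee, 2, bio, Gamma, 2006), (Lee, 2, bio, Vega, 2002), (Lee, 2, bio, Zephyr, 1988), (Lee, 2, bio, Zephyr, 2004), (Lee, 21, bio, Gamma, 2006), (Lee, 21, bio, Vega, 2002), (Lee, 21, bio, Zephyr, 1988), (Lee, 21, bio, Zephyr, 2004), (Sam, 2, mkt, Echo, 2015), (Sam, 2, mkt, Vega, 1985), (Sam, 2, mkt, Vega, 1995), (Sam, 27, x2, Echo, 2015), (Sam, 27, x2, Vega, 1985), (Sam, 27, x2, Vega, 1995), (Sam, 30, ops, Echo, 2015), (Sam, 30, ops, Vega, 1985), (Sam, 30, ops, Vega, 1995), (Sam, 30, p1, Echo, 2015), (Sam, 30, p1, Vega, 1985), (Sam, 30, p1, Vega, 1995), (Sam, 8, bio, Echo, 2015), (Sam, 8, bio, Vega, 1985), (Sam, 8, bio, Vega, 1995)}
Keep only column(s) title, genre (14 duplicate(s) eliminated): {(Echo, bio), (Echo, mkt), (Echo, ops), (Echo, p1), (Echo, x2), (Gamma, bio), (Gamma, eng), (Gamma, ops), (Vega, bio), (Vega, eng), (Vega, mkt), (Vega, ops), (Vega, p1), (Vega, x2), (Zephyr, bio), (Zephyr, eng), (Zephyr, ops)}
Selection title = Gamma: {(Gamma, bio), (Gamma, eng), (Gamma, ops)}
Keep only column(s) genre, title: {(bio, Gamma), (eng, Gamma), (ops, Gamma)}

{(bio, Gamma), (eng, Gamma), (ops, Gamma)}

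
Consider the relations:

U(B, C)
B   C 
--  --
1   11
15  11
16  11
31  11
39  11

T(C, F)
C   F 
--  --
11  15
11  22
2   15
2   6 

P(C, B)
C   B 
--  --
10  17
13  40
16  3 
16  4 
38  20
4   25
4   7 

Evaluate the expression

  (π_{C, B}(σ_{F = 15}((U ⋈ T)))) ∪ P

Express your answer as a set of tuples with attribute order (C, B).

Joining U and T on C yields {(1, 11, 15), (1, 11, 22), (15, 11, 15), (15, 11, 22), (16, 11, 15), (16, 11, 22), (31, 11, 15), (31, 11, 22), (39, 11, 15), (39, 11, 22)}.
Apply σ_{F = 15}; surviving tuples: {(1, 11, 15), (15, 11, 15), (16, 11, 15), (31, 11, 15), (39, 11, 15)}
Projecting to C, B: {(11, 1), (11, 15), (11, 16), (11, 31), (11, 39)}
Taking the union: {(10, 17), (11, 1), (11, 15), (11, 16), (11, 31), (11, 39), (13, 40), (16, 3), (16, 4), (38, 20), (4, 25), (4, 7)}

{(10, 17), (11, 1), (11, 15), (11, 16), (11, 31), (11, 39), (13, 40), (16, 3), (16, 4), (38, 20), (4, 25), (4, 7)}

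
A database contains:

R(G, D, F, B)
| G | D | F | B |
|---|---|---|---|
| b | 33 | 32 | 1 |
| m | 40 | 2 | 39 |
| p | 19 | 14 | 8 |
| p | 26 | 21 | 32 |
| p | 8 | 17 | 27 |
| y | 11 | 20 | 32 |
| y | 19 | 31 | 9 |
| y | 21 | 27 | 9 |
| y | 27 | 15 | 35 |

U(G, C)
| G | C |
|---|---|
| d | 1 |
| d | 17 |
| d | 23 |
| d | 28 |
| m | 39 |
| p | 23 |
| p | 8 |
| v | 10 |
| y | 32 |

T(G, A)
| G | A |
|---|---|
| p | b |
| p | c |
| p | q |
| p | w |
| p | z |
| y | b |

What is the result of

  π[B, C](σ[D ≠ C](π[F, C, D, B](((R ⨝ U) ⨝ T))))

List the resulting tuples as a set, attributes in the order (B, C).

{(27, 23), (32, 23), (32, 32), (32, 8), (35, 32), (8, 23), (8, 8), (9, 32)}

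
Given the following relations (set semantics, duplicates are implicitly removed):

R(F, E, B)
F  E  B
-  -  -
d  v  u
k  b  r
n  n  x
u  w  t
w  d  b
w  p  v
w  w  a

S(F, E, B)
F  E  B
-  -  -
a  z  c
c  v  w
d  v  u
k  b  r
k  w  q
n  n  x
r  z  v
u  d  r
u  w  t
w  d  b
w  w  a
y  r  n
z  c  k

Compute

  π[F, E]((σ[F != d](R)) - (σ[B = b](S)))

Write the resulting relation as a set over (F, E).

Filtering on F != d leaves {(k, b, r), (n, n, x), (u, w, t), (w, d, b), (w, p, v), (w, w, a)}.
Filtering on B = b leaves {(w, d, b)}.
Taking the difference: {(k, b, r), (n, n, x), (u, w, t), (w, p, v), (w, w, a)}
π_{F, E} gives {(k, b), (n, n), (u, w), (w, p), (w, w)}.

{(k, b), (n, n), (u, w), (w, p), (w, w)}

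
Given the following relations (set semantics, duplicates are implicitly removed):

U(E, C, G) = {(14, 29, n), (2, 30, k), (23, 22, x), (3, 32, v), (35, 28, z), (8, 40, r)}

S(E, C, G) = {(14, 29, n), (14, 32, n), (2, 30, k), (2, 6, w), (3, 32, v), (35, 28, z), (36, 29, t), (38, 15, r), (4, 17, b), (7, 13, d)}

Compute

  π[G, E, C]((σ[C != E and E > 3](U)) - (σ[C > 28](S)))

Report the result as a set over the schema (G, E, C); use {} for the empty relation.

{(r, 8, 40), (x, 23, 22), (z, 35, 28)}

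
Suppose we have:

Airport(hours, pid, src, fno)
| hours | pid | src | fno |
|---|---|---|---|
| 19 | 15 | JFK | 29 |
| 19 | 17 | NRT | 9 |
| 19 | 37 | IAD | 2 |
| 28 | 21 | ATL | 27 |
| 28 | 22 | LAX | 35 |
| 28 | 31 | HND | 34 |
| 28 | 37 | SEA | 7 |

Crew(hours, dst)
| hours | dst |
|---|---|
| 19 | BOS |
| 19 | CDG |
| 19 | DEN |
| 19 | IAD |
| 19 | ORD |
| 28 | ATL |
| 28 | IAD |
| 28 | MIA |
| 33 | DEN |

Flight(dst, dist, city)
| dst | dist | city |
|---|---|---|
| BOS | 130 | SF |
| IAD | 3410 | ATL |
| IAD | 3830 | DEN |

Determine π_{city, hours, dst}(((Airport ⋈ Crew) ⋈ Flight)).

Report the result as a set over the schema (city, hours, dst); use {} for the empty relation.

{(ATL, 19, IAD), (ATL, 28, IAD), (DEN, 19, IAD), (DEN, 28, IAD), (SF, 19, BOS)}

Airport ⋈ Crew (natural join on hours): {(19, 15, JFK, 29, BOS), (19, 15, JFK, 29, CDG), (19, 15, JFK, 29, DEN), (19, 15, JFK, 29, IAD), (19, 15, JFK, 29, ORD), (19, 17, NRT, 9, BOS), (19, 17, NRT, 9, CDG), (19, 17, NRT, 9, DEN), (19, 17, NRT, 9, IAD), (19, 17, NRT, 9, ORD), (19, 37, IAD, 2, BOS), (19, 37, IAD, 2, CDG), (19, 37, IAD, 2, DEN), (19, 37, IAD, 2, IAD), (19, 37, IAD, 2, ORD), (28, 21, ATL, 27, ATL), (28, 21, ATL, 27, IAD), (28, 21, ATL, 27, MIA), (28, 22, LAX, 35, ATL), (28, 22, LAX, 35, IAD), (28, 22, LAX, 35, MIA), (28, 31, HND, 34, ATL), (28, 31, HND, 34, IAD), (28, 31, HND, 34, MIA), (28, 37, SEA, 7, ATL), (28, 37, SEA, 7, IAD), (28, 37, SEA, 7, MIA)}
(Airport ⋈ Crew) ⋈ Flight (natural join on dst): {(19, 15, JFK, 29, BOS, 130, SF), (19, 15, JFK, 29, IAD, 3410, ATL), (19, 15, JFK, 29, IAD, 3830, DEN), (19, 17, NRT, 9, BOS, 130, SF), (19, 17, NRT, 9, IAD, 3410, ATL), (19, 17, NRT, 9, IAD, 3830, DEN), (19, 37, IAD, 2, BOS, 130, SF), (19, 37, IAD, 2, IAD, 3410, ATL), (19, 37, IAD, 2, IAD, 3830, DEN), (28, 21, ATL, 27, IAD, 3410, ATL), (28, 21, ATL, 27, IAD, 3830, DEN), (28, 22, LAX, 35, IAD, 3410, ATL), (28, 22, LAX, 35, IAD, 3830, DEN), (28, 31, HND, 34, IAD, 3410, ATL), (28, 31, HND, 34, IAD, 3830, DEN), (28, 37, SEA, 7, IAD, 3410, ATL), (28, 37, SEA, 7, IAD, 3830, DEN)}
π_{city, hours, dst} gives {(ATL, 19, IAD), (ATL, 28, IAD), (DEN, 19, IAD), (DEN, 28, IAD), (SF, 19, BOS)} (12 duplicate(s) eliminated).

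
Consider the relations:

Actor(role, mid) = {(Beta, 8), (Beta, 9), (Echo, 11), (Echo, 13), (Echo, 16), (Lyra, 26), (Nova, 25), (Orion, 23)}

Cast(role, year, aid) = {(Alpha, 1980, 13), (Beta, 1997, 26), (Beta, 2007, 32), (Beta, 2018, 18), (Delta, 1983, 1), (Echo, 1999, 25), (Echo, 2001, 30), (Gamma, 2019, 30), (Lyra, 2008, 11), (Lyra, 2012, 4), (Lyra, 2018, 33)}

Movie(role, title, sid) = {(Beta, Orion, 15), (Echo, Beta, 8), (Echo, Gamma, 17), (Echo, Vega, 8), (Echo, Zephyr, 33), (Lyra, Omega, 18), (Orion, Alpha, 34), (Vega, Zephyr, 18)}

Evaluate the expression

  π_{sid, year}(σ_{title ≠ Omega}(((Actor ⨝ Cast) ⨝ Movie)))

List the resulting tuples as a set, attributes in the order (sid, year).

{(15, 1997), (15, 2007), (15, 2018), (17, 1999), (17, 2001), (33, 1999), (33, 2001), (8, 1999), (8, 2001)}

Natural join on role: {(Beta, 8, 1997, 26), (Beta, 8, 2007, 32), (Beta, 8, 2018, 18), (Beta, 9, 1997, 26), (Beta, 9, 2007, 32), (Beta, 9, 2018, 18), (Echo, 11, 1999, 25), (Echo, 11, 2001, 30), (Echo, 13, 1999, 25), (Echo, 13, 2001, 30), (Echo, 16, 1999, 25), (Echo, 16, 2001, 30), (Lyra, 26, 2008, 11), (Lyra, 26, 2012, 4), (Lyra, 26, 2018, 33)}
Natural join on role: {(Beta, 8, 1997, 26, Orion, 15), (Beta, 8, 2007, 32, Orion, 15), (Beta, 8, 2018, 18, Orion, 15), (Beta, 9, 1997, 26, Orion, 15), (Beta, 9, 2007, 32, Orion, 15), (Beta, 9, 2018, 18, Orion, 15), (Echo, 11, 1999, 25, Beta, 8), (Echo, 11, 1999, 25, Gamma, 17), (Echo, 11, 1999, 25, Vega, 8), (Echo, 11, 1999, 25, Zephyr, 33), (Echo, 11, 2001, 30, Beta, 8), (Echo, 11, 2001, 30, Gamma, 17), (Echo, 11, 2001, 30, Vega, 8), (Echo, 11, 2001, 30, Zephyr, 33), (Echo, 13, 1999, 25, Beta, 8), (Echo, 13, 1999, 25, Gamma, 17), (Echo, 13, 1999, 25, Vega, 8), (Echo, 13, 1999, 25, Zephyr, 33), (Echo, 13, 2001, 30, Beta, 8), (Echo, 13, 2001, 30, Gamma, 17), (Echo, 13, 2001, 30, Vega, 8), (Echo, 13, 2001, 30, Zephyr, 33), (Echo, 16, 1999, 25, Beta, 8), (Echo, 16, 1999, 25, Gamma, 17), (Echo, 16, 1999, 25, Vega, 8), (Echo, 16, 1999, 25, Zephyr, 33), (Echo, 16, 2001, 30, Beta, 8), (Echo, 16, 2001, 30, Gamma, 17), (Echo, 16, 2001, 30, Vega, 8), (Echo, 16, 2001, 30, Zephyr, 33), (Lyra, 26, 2008, 11, Omega, 18), (Lyra, 26, 2012, 4, Omega, 18), (Lyra, 26, 2018, 33, Omega, 18)}
Selection title ≠ Omega: {(Beta, 8, 1997, 26, Orion, 15), (Beta, 8, 2007, 32, Orion, 15), (Beta, 8, 2018, 18, Orion, 15), (Beta, 9, 1997, 26, Orion, 15), (Beta, 9, 2007, 32, Orion, 15), (Beta, 9, 2018, 18, Orion, 15), (Echo, 11, 1999, 25, Beta, 8), (Echo, 11, 1999, 25, Gamma, 17), (Echo, 11, 1999, 25, Vega, 8), (Echo, 11, 1999, 25, Zephyr, 33), (Echo, 11, 2001, 30, Beta, 8), (Echo, 11, 2001, 30, Gamma, 17), (Echo, 11, 2001, 30, Vega, 8), (Echo, 11, 2001, 30, Zephyr, 33), (Echo, 13, 1999, 25, Beta, 8), (Echo, 13, 1999, 25, Gamma, 17), (Echo, 13, 1999, 25, Vega, 8), (Echo, 13, 1999, 25, Zephyr, 33), (Echo, 13, 2001, 30, Beta, 8), (Echo, 13, 2001, 30, Gamma, 17), (Echo, 13, 2001, 30, Vega, 8), (Echo, 13, 2001, 30, Zephyr, 33), (Echo, 16, 1999, 25, Beta, 8), (Echo, 16, 1999, 25, Gamma, 17), (Echo, 16, 1999, 25, Vega, 8), (Echo, 16, 1999, 25, Zephyr, 33), (Echo, 16, 2001, 30, Beta, 8), (Echo, 16, 2001, 30, Gamma, 17), (Echo, 16, 2001, 30, Vega, 8), (Echo, 16, 2001, 30, Zephyr, 33)}
Projecting to sid, year (21 duplicate(s) eliminated): {(15, 1997), (15, 2007), (15, 2018), (17, 1999), (17, 2001), (33, 1999), (33, 2001), (8, 1999), (8, 2001)}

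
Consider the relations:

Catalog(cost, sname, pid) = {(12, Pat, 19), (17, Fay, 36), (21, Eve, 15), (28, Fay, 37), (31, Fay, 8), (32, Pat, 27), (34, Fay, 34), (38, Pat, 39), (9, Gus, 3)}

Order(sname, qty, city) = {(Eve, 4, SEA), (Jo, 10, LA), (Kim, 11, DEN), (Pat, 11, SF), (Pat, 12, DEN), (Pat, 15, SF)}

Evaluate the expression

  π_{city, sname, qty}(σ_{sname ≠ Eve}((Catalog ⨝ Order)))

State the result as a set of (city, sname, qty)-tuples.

{(DEN, Pat, 12), (SF, Pat, 11), (SF, Pat, 15)}

Joining Catalog and Order on sname yields {(12, Pat, 19, 11, SF), (12, Pat, 19, 12, DEN), (12, Pat, 19, 15, SF), (21, Eve, 15, 4, SEA), (32, Pat, 27, 11, SF), (32, Pat, 27, 12, DEN), (32, Pat, 27, 15, SF), (38, Pat, 39, 11, SF), (38, Pat, 39, 12, DEN), (38, Pat, 39, 15, SF)}.
Apply σ_{sname ≠ Eve}; surviving tuples: {(12, Pat, 19, 11, SF), (12, Pat, 19, 12, DEN), (12, Pat, 19, 15, SF), (32, Pat, 27, 11, SF), (32, Pat, 27, 12, DEN), (32, Pat, 27, 15, SF), (38, Pat, 39, 11, SF), (38, Pat, 39, 12, DEN), (38, Pat, 39, 15, SF)}
Projecting to city, sname, qty (6 duplicate(s) eliminated): {(DEN, Pat, 12), (SF, Pat, 11), (SF, Pat, 15)}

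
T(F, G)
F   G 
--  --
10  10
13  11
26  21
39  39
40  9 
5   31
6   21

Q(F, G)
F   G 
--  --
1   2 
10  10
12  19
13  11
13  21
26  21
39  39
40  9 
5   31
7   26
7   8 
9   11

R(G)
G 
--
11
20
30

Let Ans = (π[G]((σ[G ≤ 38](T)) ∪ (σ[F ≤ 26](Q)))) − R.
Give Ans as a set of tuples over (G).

Selection G ≤ 38: {(10, 10), (13, 11), (26, 21), (40, 9), (5, 31), (6, 21)}
Selection F ≤ 26: {(1, 2), (10, 10), (12, 19), (13, 11), (13, 21), (26, 21), (5, 31), (7, 26), (7, 8), (9, 11)}
Union: {(10, 10), (13, 11), (26, 21), (40, 9), (5, 31), (6, 21)} with {(1, 2), (10, 10), (12, 19), (13, 11), (13, 21), (26, 21), (5, 31), (7, 26), (7, 8), (9, 11)} → {(1, 2), (10, 10), (12, 19), (13, 11), (13, 21), (26, 21), (40, 9), (5, 31), (6, 21), (7, 26), (7, 8), (9, 11)}
Keep only column(s) G (3 duplicate(s) eliminated): {10, 11, 19, 2, 21, 26, 31, 8, 9}
Difference: {10, 11, 19, 2, 21, 26, 31, 8, 9} with {11, 20, 30} → {10, 19, 2, 21, 26, 31, 8, 9}

{10, 19, 2, 21, 26, 31, 8, 9}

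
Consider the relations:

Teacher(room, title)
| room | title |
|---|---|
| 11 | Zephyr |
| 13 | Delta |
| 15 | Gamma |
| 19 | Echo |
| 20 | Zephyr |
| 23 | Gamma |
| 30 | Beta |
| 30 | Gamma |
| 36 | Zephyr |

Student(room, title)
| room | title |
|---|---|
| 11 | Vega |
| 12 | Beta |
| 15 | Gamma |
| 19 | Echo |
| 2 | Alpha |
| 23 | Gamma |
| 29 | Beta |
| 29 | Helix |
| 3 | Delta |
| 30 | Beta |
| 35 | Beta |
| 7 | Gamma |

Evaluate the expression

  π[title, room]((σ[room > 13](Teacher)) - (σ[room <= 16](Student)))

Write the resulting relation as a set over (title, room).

σ[room > 13]: keep tuples satisfying room > 13 → {(15, Gamma), (19, Echo), (20, Zephyr), (23, Gamma), (30, Beta), (30, Gamma), (36, Zephyr)}
σ[room <= 16]: keep tuples satisfying room <= 16 → {(11, Vega), (12, Beta), (15, Gamma), (2, Alpha), (3, Delta), (7, Gamma)}
Taking the difference: {(19, Echo), (20, Zephyr), (23, Gamma), (30, Beta), (30, Gamma), (36, Zephyr)}
π_{title, room} gives {(Beta, 30), (Echo, 19), (Gamma, 23), (Gamma, 30), (Zephyr, 20), (Zephyr, 36)}.

{(Beta, 30), (Echo, 19), (Gamma, 23), (Gamma, 30), (Zephyr, 20), (Zephyr, 36)}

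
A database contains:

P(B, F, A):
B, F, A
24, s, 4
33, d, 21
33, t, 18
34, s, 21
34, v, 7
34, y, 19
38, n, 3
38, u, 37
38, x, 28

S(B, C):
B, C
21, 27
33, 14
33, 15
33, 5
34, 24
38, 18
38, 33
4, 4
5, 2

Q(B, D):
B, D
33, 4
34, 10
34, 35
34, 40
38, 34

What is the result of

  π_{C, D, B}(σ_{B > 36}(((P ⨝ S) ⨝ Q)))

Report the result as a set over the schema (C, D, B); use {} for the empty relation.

Joining P and S on B yields {(33, d, 21, 14), (33, d, 21, 15), (33, d, 21, 5), (33, t, 18, 14), (33, t, 18, 15), (33, t, 18, 5), (34, s, 21, 24), (34, v, 7, 24), (34, y, 19, 24), (38, n, 3, 18), (38, n, 3, 33), (38, u, 37, 18), (38, u, 37, 33), (38, x, 28, 18), (38, x, 28, 33)}.
Joining (P ⨝ S) and Q on B yields {(33, d, 21, 14, 4), (33, d, 21, 15, 4), (33, d, 21, 5, 4), (33, t, 18, 14, 4), (33, t, 18, 15, 4), (33, t, 18, 5, 4), (34, s, 21, 24, 10), (34, s, 21, 24, 35), (34, s, 21, 24, 40), (34, v, 7, 24, 10), (34, v, 7, 24, 35), (34, v, 7, 24, 40), (34, y, 19, 24, 10), (34, y, 19, 24, 35), (34, y, 19, 24, 40), (38, n, 3, 18, 34), (38, n, 3, 33, 34), (38, u, 37, 18, 34), (38, u, 37, 33, 34), (38, x, 28, 18, 34), (38, x, 28, 33, 34)}.
Filtering on B > 36 leaves {(38, n, 3, 18, 34), (38, n, 3, 33, 34), (38, u, 37, 18, 34), (38, u, 37, 33, 34), (38, x, 28, 18, 34), (38, x, 28, 33, 34)}.
π_{C, D, B} gives {(18, 34, 38), (33, 34, 38)} (4 duplicate(s) eliminated).

{(18, 34, 38), (33, 34, 38)}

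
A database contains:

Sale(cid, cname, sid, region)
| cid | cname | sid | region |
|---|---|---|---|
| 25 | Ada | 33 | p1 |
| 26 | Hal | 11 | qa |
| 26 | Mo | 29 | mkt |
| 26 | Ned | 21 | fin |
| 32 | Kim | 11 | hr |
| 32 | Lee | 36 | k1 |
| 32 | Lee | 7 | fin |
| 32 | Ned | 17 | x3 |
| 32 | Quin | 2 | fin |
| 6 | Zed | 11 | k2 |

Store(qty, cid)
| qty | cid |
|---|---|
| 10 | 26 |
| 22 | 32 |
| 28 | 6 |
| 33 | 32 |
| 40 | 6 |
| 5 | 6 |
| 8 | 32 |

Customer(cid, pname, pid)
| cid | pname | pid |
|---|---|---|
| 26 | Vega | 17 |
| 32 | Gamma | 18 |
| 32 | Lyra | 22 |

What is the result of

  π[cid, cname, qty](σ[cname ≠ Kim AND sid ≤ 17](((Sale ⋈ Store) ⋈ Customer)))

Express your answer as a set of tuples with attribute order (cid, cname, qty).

{(26, Hal, 10), (32, Lee, 22), (32, Lee, 33), (32, Lee, 8), (32, Ned, 22), (32, Ned, 33), (32, Ned, 8), (32, Quin, 22), (32, Quin, 33), (32, Quin, 8)}

Natural join on cid: {(26, Hal, 11, qa, 10), (26, Mo, 29, mkt, 10), (26, Ned, 21, fin, 10), (32, Kim, 11, hr, 22), (32, Kim, 11, hr, 33), (32, Kim, 11, hr, 8), (32, Lee, 36, k1, 22), (32, Lee, 36, k1, 33), (32, Lee, 36, k1, 8), (32, Lee, 7, fin, 22), (32, Lee, 7, fin, 33), (32, Lee, 7, fin, 8), (32, Ned, 17, x3, 22), (32, Ned, 17, x3, 33), (32, Ned, 17, x3, 8), (32, Quin, 2, fin, 22), (32, Quin, 2, fin, 33), (32, Quin, 2, fin, 8), (6, Zed, 11, k2, 28), (6, Zed, 11, k2, 40), (6, Zed, 11, k2, 5)}
Natural join on cid: {(26, Hal, 11, qa, 10, Vega, 17), (26, Mo, 29, mkt, 10, Vega, 17), (26, Ned, 21, fin, 10, Vega, 17), (32, Kim, 11, hr, 22, Gamma, 18), (32, Kim, 11, hr, 22, Lyra, 22), (32, Kim, 11, hr, 33, Gamma, 18), (32, Kim, 11, hr, 33, Lyra, 22), (32, Kim, 11, hr, 8, Gamma, 18), (32, Kim, 11, hr, 8, Lyra, 22), (32, Lee, 36, k1, 22, Gamma, 18), (32, Lee, 36, k1, 22, Lyra, 22), (32, Lee, 36, k1, 33, Gamma, 18), (32, Lee, 36, k1, 33, Lyra, 22), (32, Lee, 36, k1, 8, Gamma, 18), (32, Lee, 36, k1, 8, Lyra, 22), (32, Lee, 7, fin, 22, Gamma, 18), (32, Lee, 7, fin, 22, Lyra, 22), (32, Lee, 7, fin, 33, Gamma, 18), (32, Lee, 7, fin, 33, Lyra, 22), (32, Lee, 7, fin, 8, Gamma, 18), (32, Lee, 7, fin, 8, Lyra, 22), (32, Ned, 17, x3, 22, Gamma, 18), (32, Ned, 17, x3, 22, Lyra, 22), (32, Ned, 17, x3, 33, Gamma, 18), (32, Ned, 17, x3, 33, Lyra, 22), (32, Ned, 17, x3, 8, Gamma, 18), (32, Ned, 17, x3, 8, Lyra, 22), (32, Quin, 2, fin, 22, Gamma, 18), (32, Quin, 2, fin, 22, Lyra, 22), (32, Quin, 2, fin, 33, Gamma, 18), (32, Quin, 2, fin, 33, Lyra, 22), (32, Quin, 2, fin, 8, Gamma, 18), (32, Quin, 2, fin, 8, Lyra, 22)}
Filtering on cname ≠ Kim AND sid ≤ 17 leaves {(26, Hal, 11, qa, 10, Vega, 17), (32, Lee, 7, fin, 22, Gamma, 18), (32, Lee, 7, fin, 22, Lyra, 22), (32, Lee, 7, fin, 33, Gamma, 18), (32, Lee, 7, fin, 33, Lyra, 22), (32, Lee, 7, fin, 8, Gamma, 18), (32, Lee, 7, fin, 8, Lyra, 22), (32, Ned, 17, x3, 22, Gamma, 18), (32, Ned, 17, x3, 22, Lyra, 22), (32, Ned, 17, x3, 33, Gamma, 18), (32, Ned, 17, x3, 33, Lyra, 22), (32, Ned, 17, x3, 8, Gamma, 18), (32, Ned, 17, x3, 8, Lyra, 22), (32, Quin, 2, fin, 22, Gamma, 18), (32, Quin, 2, fin, 22, Lyra, 22), (32, Quin, 2, fin, 33, Gamma, 18), (32, Quin, 2, fin, 33, Lyra, 22), (32, Quin, 2, fin, 8, Gamma, 18), (32, Quin, 2, fin, 8, Lyra, 22)}.
Keep only column(s) cid, cname, qty (9 duplicate(s) eliminated): {(26, Hal, 10), (32, Lee, 22), (32, Lee, 33), (32, Lee, 8), (32, Ned, 22), (32, Ned, 33), (32, Ned, 8), (32, Quin, 22), (32, Quin, 33), (32, Quin, 8)}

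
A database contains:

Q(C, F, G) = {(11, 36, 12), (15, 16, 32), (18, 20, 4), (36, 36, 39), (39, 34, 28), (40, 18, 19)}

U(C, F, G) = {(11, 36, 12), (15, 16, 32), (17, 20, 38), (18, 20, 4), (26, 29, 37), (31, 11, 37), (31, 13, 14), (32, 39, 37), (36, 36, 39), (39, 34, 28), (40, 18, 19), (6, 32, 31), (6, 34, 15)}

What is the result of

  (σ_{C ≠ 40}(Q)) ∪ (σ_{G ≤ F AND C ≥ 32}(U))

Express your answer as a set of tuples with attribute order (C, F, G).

{(11, 36, 12), (15, 16, 32), (18, 20, 4), (32, 39, 37), (36, 36, 39), (39, 34, 28)}

σ[C ≠ 40]: keep tuples satisfying C ≠ 40 → {(11, 36, 12), (15, 16, 32), (18, 20, 4), (36, 36, 39), (39, 34, 28)}
σ[G ≤ F AND C ≥ 32]: keep tuples satisfying G ≤ F AND C ≥ 32 → {(32, 39, 37), (39, 34, 28)}
Taking the union: {(11, 36, 12), (15, 16, 32), (18, 20, 4), (32, 39, 37), (36, 36, 39), (39, 34, 28)}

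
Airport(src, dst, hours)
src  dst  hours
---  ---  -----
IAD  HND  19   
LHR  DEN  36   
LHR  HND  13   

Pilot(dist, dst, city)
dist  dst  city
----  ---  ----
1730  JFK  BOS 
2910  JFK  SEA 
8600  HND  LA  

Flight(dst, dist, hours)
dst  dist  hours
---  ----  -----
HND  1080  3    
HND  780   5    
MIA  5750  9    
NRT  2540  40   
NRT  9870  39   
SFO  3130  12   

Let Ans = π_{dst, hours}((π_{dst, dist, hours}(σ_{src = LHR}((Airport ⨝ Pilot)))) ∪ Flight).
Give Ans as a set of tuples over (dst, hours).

Natural join on dst: {(IAD, HND, 19, 8600, LA), (LHR, HND, 13, 8600, LA)}
Apply σ_{src = LHR}; surviving tuples: {(LHR, HND, 13, 8600, LA)}
π_{dst, dist, hours} gives {(HND, 8600, 13)}.
Taking the union: {(HND, 1080, 3), (HND, 780, 5), (HND, 8600, 13), (MIA, 5750, 9), (NRT, 2540, 40), (NRT, 9870, 39), (SFO, 3130, 12)}
π_{dst, hours} gives {(HND, 13), (HND, 3), (HND, 5), (MIA, 9), (NRT, 39), (NRT, 40), (SFO, 12)}.

{(HND, 13), (HND, 3), (HND, 5), (MIA, 9), (NRT, 39), (NRT, 40), (SFO, 12)}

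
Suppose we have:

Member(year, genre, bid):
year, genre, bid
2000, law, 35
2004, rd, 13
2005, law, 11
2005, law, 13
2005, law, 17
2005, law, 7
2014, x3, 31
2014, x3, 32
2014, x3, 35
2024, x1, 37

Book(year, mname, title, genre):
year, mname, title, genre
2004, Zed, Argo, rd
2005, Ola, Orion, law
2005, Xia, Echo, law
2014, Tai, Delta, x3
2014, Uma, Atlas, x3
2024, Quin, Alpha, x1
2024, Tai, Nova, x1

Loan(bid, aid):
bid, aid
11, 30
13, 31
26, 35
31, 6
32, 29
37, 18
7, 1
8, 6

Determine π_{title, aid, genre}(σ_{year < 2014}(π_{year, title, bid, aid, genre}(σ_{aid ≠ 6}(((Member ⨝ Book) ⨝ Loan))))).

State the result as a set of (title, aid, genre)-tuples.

Member ⋈ Book (natural join on year, genre): {(2004, rd, 13, Zed, Argo), (2005, law, 11, Ola, Orion), (2005, law, 11, Xia, Echo), (2005, law, 13, Ola, Orion), (2005, law, 13, Xia, Echo), (2005, law, 17, Ola, Orion), (2005, law, 17, Xia, Echo), (2005, law, 7, Ola, Orion), (2005, law, 7, Xia, Echo), (2014, x3, 31, Tai, Delta), (2014, x3, 31, Uma, Atlas), (2014, x3, 32, Tai, Delta), (2014, x3, 32, Uma, Atlas), (2014, x3, 35, Tai, Delta), (2014, x3, 35, Uma, Atlas), (2024, x1, 37, Quin, Alpha), (2024, x1, 37, Tai, Nova)}
(Member ⨝ Book) ⋈ Loan (natural join on bid): {(2004, rd, 13, Zed, Argo, 31), (2005, law, 11, Ola, Orion, 30), (2005, law, 11, Xia, Echo, 30), (2005, law, 13, Ola, Orion, 31), (2005, law, 13, Xia, Echo, 31), (2005, law, 7, Ola, Orion, 1), (2005, law, 7, Xia, Echo, 1), (2014, x3, 31, Tai, Delta, 6), (2014, x3, 31, Uma, Atlas, 6), (2014, x3, 32, Tai, Delta, 29), (2014, x3, 32, Uma, Atlas, 29), (2024, x1, 37, Quin, Alpha, 18), (2024, x1, 37, Tai, Nova, 18)}
Apply σ_{aid ≠ 6}; surviving tuples: {(2004, rd, 13, Zed, Argo, 31), (2005, law, 11, Ola, Orion, 30), (2005, law, 11, Xia, Echo, 30), (2005, law, 13, Ola, Orion, 31), (2005, law, 13, Xia, Echo, 31), (2005, law, 7, Ola, Orion, 1), (2005, law, 7, Xia, Echo, 1), (2014, x3, 32, Tai, Delta, 29), (2014, x3, 32, Uma, Atlas, 29), (2024, x1, 37, Quin, Alpha, 18), (2024, x1, 37, Tai, Nova, 18)}
π_{year, title, bid, aid, genre} gives {(2004, Argo, 13, 31, rd), (2005, Echo, 11, 30, law), (2005, Echo, 13, 31, law), (2005, Echo, 7, 1, law), (2005, Orion, 11, 30, law), (2005, Orion, 13, 31, law), (2005, Orion, 7, 1, law), (2014, Atlas, 32, 29, x3), (2014, Delta, 32, 29, x3), (2024, Alpha, 37, 18, x1), (2024, Nova, 37, 18, x1)}.
Apply σ_{year < 2014}; surviving tuples: {(2004, Argo, 13, 31, rd), (2005, Echo, 11, 30, law), (2005, Echo, 13, 31, law), (2005, Echo, 7, 1, law), (2005, Orion, 11, 30, law), (2005, Orion, 13, 31, law), (2005, Orion, 7, 1, law)}
π_{title, aid, genre} gives {(Argo, 31, rd), (Echo, 1, law), (Echo, 30, law), (Echo, 31, law), (Orion, 1, law), (Orion, 30, law), (Orion, 31, law)}.

{(Argo, 31, rd), (Echo, 1, law), (Echo, 30, law), (Echo, 31, law), (Orion, 1, law), (Orion, 30, law), (Orion, 31, law)}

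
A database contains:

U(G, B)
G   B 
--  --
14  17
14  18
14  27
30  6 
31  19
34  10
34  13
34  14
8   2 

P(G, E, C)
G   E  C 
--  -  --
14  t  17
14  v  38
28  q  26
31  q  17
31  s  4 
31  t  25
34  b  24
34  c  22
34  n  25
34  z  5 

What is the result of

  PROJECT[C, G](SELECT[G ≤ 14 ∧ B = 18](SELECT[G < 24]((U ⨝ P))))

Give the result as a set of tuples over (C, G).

{(17, 14), (38, 14)}

U ⋈ P (natural join on G): {(14, 17, t, 17), (14, 17, v, 38), (14, 18, t, 17), (14, 18, v, 38), (14, 27, t, 17), (14, 27, v, 38), (31, 19, q, 17), (31, 19, s, 4), (31, 19, t, 25), (34, 10, b, 24), (34, 10, c, 22), (34, 10, n, 25), (34, 10, z, 5), (34, 13, b, 24), (34, 13, c, 22), (34, 13, n, 25), (34, 13, z, 5), (34, 14, b, 24), (34, 14, c, 22), (34, 14, n, 25), (34, 14, z, 5)}
Filtering on G < 24 leaves {(14, 17, t, 17), (14, 17, v, 38), (14, 18, t, 17), (14, 18, v, 38), (14, 27, t, 17), (14, 27, v, 38)}.
Filtering on G ≤ 14 ∧ B = 18 leaves {(14, 18, t, 17), (14, 18, v, 38)}.
Projecting to C, G: {(17, 14), (38, 14)}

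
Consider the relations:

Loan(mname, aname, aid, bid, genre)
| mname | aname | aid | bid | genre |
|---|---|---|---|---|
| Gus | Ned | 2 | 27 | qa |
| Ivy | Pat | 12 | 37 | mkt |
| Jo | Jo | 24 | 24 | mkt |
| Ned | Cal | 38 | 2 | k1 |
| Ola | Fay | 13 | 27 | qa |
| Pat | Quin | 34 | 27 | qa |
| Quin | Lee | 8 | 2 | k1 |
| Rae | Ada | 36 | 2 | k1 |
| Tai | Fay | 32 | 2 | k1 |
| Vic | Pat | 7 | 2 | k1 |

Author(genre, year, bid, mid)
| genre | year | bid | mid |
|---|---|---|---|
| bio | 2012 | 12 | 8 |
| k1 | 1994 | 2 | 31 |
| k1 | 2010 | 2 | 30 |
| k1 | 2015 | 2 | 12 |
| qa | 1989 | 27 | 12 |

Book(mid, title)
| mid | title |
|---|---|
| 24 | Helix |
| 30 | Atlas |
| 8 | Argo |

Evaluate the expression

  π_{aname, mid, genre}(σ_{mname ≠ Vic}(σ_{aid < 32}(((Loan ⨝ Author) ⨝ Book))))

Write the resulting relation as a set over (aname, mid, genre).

Natural join on bid, genre: {(Gus, Ned, 2, 27, qa, 1989, 12), (Ned, Cal, 38, 2, k1, 1994, 31), (Ned, Cal, 38, 2, k1, 2010, 30), (Ned, Cal, 38, 2, k1, 2015, 12), (Ola, Fay, 13, 27, qa, 1989, 12), (Pat, Quin, 34, 27, qa, 1989, 12), (Quin, Lee, 8, 2, k1, 1994, 31), (Quin, Lee, 8, 2, k1, 2010, 30), (Quin, Lee, 8, 2, k1, 2015, 12), (Rae, Ada, 36, 2, k1, 1994, 31), (Rae, Ada, 36, 2, k1, 2010, 30), (Rae, Ada, 36, 2, k1, 2015, 12), (Tai, Fay, 32, 2, k1, 1994, 31), (Tai, Fay, 32, 2, k1, 2010, 30), (Tai, Fay, 32, 2, k1, 2015, 12), (Vic, Pat, 7, 2, k1, 1994, 31), (Vic, Pat, 7, 2, k1, 2010, 30), (Vic, Pat, 7, 2, k1, 2015, 12)}
Natural join on mid: {(Ned, Cal, 38, 2, k1, 2010, 30, Atlas), (Quin, Lee, 8, 2, k1, 2010, 30, Atlas), (Rae, Ada, 36, 2, k1, 2010, 30, Atlas), (Tai, Fay, 32, 2, k1, 2010, 30, Atlas), (Vic, Pat, 7, 2, k1, 2010, 30, Atlas)}
σ[aid < 32]: keep tuples satisfying aid < 32 → {(Quin, Lee, 8, 2, k1, 2010, 30, Atlas), (Vic, Pat, 7, 2, k1, 2010, 30, Atlas)}
σ[mname ≠ Vic]: keep tuples satisfying mname ≠ Vic → {(Quin, Lee, 8, 2, k1, 2010, 30, Atlas)}
Projecting to aname, mid, genre: {(Lee, 30, k1)}

{(Lee, 30, k1)}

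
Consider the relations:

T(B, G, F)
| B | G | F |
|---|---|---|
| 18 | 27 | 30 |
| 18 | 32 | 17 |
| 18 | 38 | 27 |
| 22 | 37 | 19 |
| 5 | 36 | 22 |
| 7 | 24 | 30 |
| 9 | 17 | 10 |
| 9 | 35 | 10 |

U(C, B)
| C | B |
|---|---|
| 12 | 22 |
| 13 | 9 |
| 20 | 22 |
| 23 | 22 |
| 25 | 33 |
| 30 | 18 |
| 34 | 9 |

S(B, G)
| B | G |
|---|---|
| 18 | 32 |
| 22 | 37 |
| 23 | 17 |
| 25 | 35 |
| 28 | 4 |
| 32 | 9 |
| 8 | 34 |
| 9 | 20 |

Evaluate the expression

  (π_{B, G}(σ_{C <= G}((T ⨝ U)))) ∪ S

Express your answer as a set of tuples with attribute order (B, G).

Joining T and U on B yields {(18, 27, 30, 30), (18, 32, 17, 30), (18, 38, 27, 30), (22, 37, 19, 12), (22, 37, 19, 20), (22, 37, 19, 23), (9, 17, 10, 13), (9, 17, 10, 34), (9, 35, 10, 13), (9, 35, 10, 34)}.
σ[C <= G]: keep tuples satisfying C <= G → {(18, 32, 17, 30), (18, 38, 27, 30), (22, 37, 19, 12), (22, 37, 19, 20), (22, 37, 19, 23), (9, 17, 10, 13), (9, 35, 10, 13), (9, 35, 10, 34)}
Projecting to B, G (3 duplicate(s) eliminated): {(18, 32), (18, 38), (22, 37), (9, 17), (9, 35)}
Union: {(18, 32), (18, 38), (22, 37), (9, 17), (9, 35)} with {(18, 32), (22, 37), (23, 17), (25, 35), (28, 4), (32, 9), (8, 34), (9, 20)} → {(18, 32), (18, 38), (22, 37), (23, 17), (25, 35), (28, 4), (32, 9), (8, 34), (9, 17), (9, 20), (9, 35)}

{(18, 32), (18, 38), (22, 37), (23, 17), (25, 35), (28, 4), (32, 9), (8, 34), (9, 17), (9, 20), (9, 35)}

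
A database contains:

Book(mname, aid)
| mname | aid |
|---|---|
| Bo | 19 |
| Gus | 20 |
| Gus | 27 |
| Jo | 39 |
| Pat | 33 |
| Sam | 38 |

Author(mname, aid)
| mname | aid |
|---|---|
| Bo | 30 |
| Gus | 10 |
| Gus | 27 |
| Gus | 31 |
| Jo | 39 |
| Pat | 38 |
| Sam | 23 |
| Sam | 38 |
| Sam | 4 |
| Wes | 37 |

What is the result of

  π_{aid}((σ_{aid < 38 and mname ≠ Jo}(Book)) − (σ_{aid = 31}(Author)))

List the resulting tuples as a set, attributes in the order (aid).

{19, 20, 27, 33}

Filtering on aid < 38 and mname ≠ Jo leaves {(Bo, 19), (Gus, 20), (Gus, 27), (Pat, 33)}.
Filtering on aid = 31 leaves {(Gus, 31)}.
Difference: {(Bo, 19), (Gus, 20), (Gus, 27), (Pat, 33)} with {(Gus, 31)} → {(Bo, 19), (Gus, 20), (Gus, 27), (Pat, 33)}
Keep only column(s) aid: {19, 20, 27, 33}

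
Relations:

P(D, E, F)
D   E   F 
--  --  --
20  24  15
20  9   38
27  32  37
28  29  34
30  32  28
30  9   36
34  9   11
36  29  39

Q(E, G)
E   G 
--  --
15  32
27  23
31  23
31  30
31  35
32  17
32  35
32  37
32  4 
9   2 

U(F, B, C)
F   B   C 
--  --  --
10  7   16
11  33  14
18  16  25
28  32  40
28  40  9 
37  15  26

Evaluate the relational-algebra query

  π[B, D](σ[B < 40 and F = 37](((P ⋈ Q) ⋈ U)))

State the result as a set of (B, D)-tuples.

{(15, 27)}

P ⋈ Q (natural join on E): {(20, 9, 38, 2), (27, 32, 37, 17), (27, 32, 37, 35), (27, 32, 37, 37), (27, 32, 37, 4), (30, 32, 28, 17), (30, 32, 28, 35), (30, 32, 28, 37), (30, 32, 28, 4), (30, 9, 36, 2), (34, 9, 11, 2)}
(P ⋈ Q) ⋈ U (natural join on F): {(27, 32, 37, 17, 15, 26), (27, 32, 37, 35, 15, 26), (27, 32, 37, 37, 15, 26), (27, 32, 37, 4, 15, 26), (30, 32, 28, 17, 32, 40), (30, 32, 28, 17, 40, 9), (30, 32, 28, 35, 32, 40), (30, 32, 28, 35, 40, 9), (30, 32, 28, 37, 32, 40), (30, 32, 28, 37, 40, 9), (30, 32, 28, 4, 32, 40), (30, 32, 28, 4, 40, 9), (34, 9, 11, 2, 33, 14)}
σ[B < 40 and F = 37]: keep tuples satisfying B < 40 and F = 37 → {(27, 32, 37, 17, 15, 26), (27, 32, 37, 35, 15, 26), (27, 32, 37, 37, 15, 26), (27, 32, 37, 4, 15, 26)}
π[B, D]: project onto (B, D) (3 duplicate(s) eliminated) → {(15, 27)}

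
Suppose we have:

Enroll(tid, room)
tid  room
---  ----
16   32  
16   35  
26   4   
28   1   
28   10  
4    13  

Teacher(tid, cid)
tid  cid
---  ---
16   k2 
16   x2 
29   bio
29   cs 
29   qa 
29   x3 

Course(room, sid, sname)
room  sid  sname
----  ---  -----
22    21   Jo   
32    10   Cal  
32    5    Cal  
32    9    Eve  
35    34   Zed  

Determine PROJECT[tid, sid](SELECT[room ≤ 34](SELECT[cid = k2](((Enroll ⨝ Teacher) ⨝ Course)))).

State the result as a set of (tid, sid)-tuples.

Enroll ⋈ Teacher (natural join on tid): {(16, 32, k2), (16, 32, x2), (16, 35, k2), (16, 35, x2)}
(Enroll ⨝ Teacher) ⋈ Course (natural join on room): {(16, 32, k2, 10, Cal), (16, 32, k2, 5, Cal), (16, 32, k2, 9, Eve), (16, 32, x2, 10, Cal), (16, 32, x2, 5, Cal), (16, 32, x2, 9, Eve), (16, 35, k2, 34, Zed), (16, 35, x2, 34, Zed)}
Filtering on cid = k2 leaves {(16, 32, k2, 10, Cal), (16, 32, k2, 5, Cal), (16, 32, k2, 9, Eve), (16, 35, k2, 34, Zed)}.
Filtering on room ≤ 34 leaves {(16, 32, k2, 10, Cal), (16, 32, k2, 5, Cal), (16, 32, k2, 9, Eve)}.
Projecting to tid, sid: {(16, 10), (16, 5), (16, 9)}

{(16, 10), (16, 5), (16, 9)}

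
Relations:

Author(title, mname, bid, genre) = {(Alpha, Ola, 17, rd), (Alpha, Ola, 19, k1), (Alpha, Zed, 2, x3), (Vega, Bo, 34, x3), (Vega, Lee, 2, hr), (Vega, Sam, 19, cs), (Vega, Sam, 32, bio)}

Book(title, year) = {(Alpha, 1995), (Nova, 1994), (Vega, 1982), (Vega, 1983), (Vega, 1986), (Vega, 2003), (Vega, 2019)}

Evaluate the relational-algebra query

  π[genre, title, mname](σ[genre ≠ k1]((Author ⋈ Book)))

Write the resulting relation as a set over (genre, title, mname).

Joining Author and Book on title yields {(Alpha, Ola, 17, rd, 1995), (Alpha, Ola, 19, k1, 1995), (Alpha, Zed, 2, x3, 1995), (Vega, Bo, 34, x3, 1982), (Vega, Bo, 34, x3, 1983), (Vega, Bo, 34, x3, 1986), (Vega, Bo, 34, x3, 2003), (Vega, Bo, 34, x3, 2019), (Vega, Lee, 2, hr, 1982), (Vega, Lee, 2, hr, 1983), (Vega, Lee, 2, hr, 1986), (Vega, Lee, 2, hr, 2003), (Vega, Lee, 2, hr, 2019), (Vega, Sam, 19, cs, 1982), (Vega, Sam, 19, cs, 1983), (Vega, Sam, 19, cs, 1986), (Vega, Sam, 19, cs, 2003), (Vega, Sam, 19, cs, 2019), (Vega, Sam, 32, bio, 1982), (Vega, Sam, 32, bio, 1983), (Vega, Sam, 32, bio, 1986), (Vega, Sam, 32, bio, 2003), (Vega, Sam, 32, bio, 2019)}.
Filtering on genre ≠ k1 leaves {(Alpha, Ola, 17, rd, 1995), (Alpha, Zed, 2, x3, 1995), (Vega, Bo, 34, x3, 1982), (Vega, Bo, 34, x3, 1983), (Vega, Bo, 34, x3, 1986), (Vega, Bo, 34, x3, 2003), (Vega, Bo, 34, x3, 2019), (Vega, Lee, 2, hr, 1982), (Vega, Lee, 2, hr, 1983), (Vega, Lee, 2, hr, 1986), (Vega, Lee, 2, hr, 2003), (Vega, Lee, 2, hr, 2019), (Vega, Sam, 19, cs, 1982), (Vega, Sam, 19, cs, 1983), (Vega, Sam, 19, cs, 1986), (Vega, Sam, 19, cs, 2003), (Vega, Sam, 19, cs, 2019), (Vega, Sam, 32, bio, 1982), (Vega, Sam, 32, bio, 1983), (Vega, Sam, 32, bio, 1986), (Vega, Sam, 32, bio, 2003), (Vega, Sam, 32, bio, 2019)}.
Projecting to genre, title, mname (16 duplicate(s) eliminated): {(bio, Vega, Sam), (cs, Vega, Sam), (hr, Vega, Lee), (rd, Alpha, Ola), (x3, Alpha, Zed), (x3, Vega, Bo)}

{(bio, Vega, Sam), (cs, Vega, Sam), (hr, Vega, Lee), (rd, Alpha, Ola), (x3, Alpha, Zed), (x3, Vega, Bo)}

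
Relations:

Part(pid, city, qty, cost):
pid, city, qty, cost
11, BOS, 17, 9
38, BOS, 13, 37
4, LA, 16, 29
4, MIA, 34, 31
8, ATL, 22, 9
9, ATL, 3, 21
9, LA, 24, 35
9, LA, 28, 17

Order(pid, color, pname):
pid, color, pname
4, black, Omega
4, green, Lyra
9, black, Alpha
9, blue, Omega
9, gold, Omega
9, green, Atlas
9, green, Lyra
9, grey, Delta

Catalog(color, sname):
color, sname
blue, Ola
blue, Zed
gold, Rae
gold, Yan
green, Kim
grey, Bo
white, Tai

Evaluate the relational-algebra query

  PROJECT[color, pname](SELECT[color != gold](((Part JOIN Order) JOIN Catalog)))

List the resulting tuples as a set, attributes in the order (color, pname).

Joining Part and Order on pid yields {(4, LA, 16, 29, black, Omega), (4, LA, 16, 29, green, Lyra), (4, MIA, 34, 31, black, Omega), (4, MIA, 34, 31, green, Lyra), (9, ATL, 3, 21, black, Alpha), (9, ATL, 3, 21, blue, Omega), (9, ATL, 3, 21, gold, Omega), (9, ATL, 3, 21, green, Atlas), (9, ATL, 3, 21, green, Lyra), (9, ATL, 3, 21, grey, Delta), (9, LA, 24, 35, black, Alpha), (9, LA, 24, 35, blue, Omega), (9, LA, 24, 35, gold, Omega), (9, LA, 24, 35, green, Atlas), (9, LA, 24, 35, green, Lyra), (9, LA, 24, 35, grey, Delta), (9, LA, 28, 17, black, Alpha), (9, LA, 28, 17, blue, Omega), (9, LA, 28, 17, gold, Omega), (9, LA, 28, 17, green, Atlas), (9, LA, 28, 17, green, Lyra), (9, LA, 28, 17, grey, Delta)}.
Joining (Part JOIN Order) and Catalog on color yields {(4, LA, 16, 29, green, Lyra, Kim), (4, MIA, 34, 31, green, Lyra, Kim), (9, ATL, 3, 21, blue, Omega, Ola), (9, ATL, 3, 21, blue, Omega, Zed), (9, ATL, 3, 21, gold, Omega, Rae), (9, ATL, 3, 21, gold, Omega, Yan), (9, ATL, 3, 21, green, Atlas, Kim), (9, ATL, 3, 21, green, Lyra, Kim), (9, ATL, 3, 21, grey, Delta, Bo), (9, LA, 24, 35, blue, Omega, Ola), (9, LA, 24, 35, blue, Omega, Zed), (9, LA, 24, 35, gold, Omega, Rae), (9, LA, 24, 35, gold, Omega, Yan), (9, LA, 24, 35, green, Atlas, Kim), (9, LA, 24, 35, green, Lyra, Kim), (9, LA, 24, 35, grey, Delta, Bo), (9, LA, 28, 17, blue, Omega, Ola), (9, LA, 28, 17, blue, Omega, Zed), (9, LA, 28, 17, gold, Omega, Rae), (9, LA, 28, 17, gold, Omega, Yan), (9, LA, 28, 17, green, Atlas, Kim), (9, LA, 28, 17, green, Lyra, Kim), (9, LA, 28, 17, grey, Delta, Bo)}.
Selection color != gold: {(4, LA, 16, 29, green, Lyra, Kim), (4, MIA, 34, 31, green, Lyra, Kim), (9, ATL, 3, 21, blue, Omega, Ola), (9, ATL, 3, 21, blue, Omega, Zed), (9, ATL, 3, 21, green, Atlas, Kim), (9, ATL, 3, 21, green, Lyra, Kim), (9, ATL, 3, 21, grey, Delta, Bo), (9, LA, 24, 35, blue, Omega, Ola), (9, LA, 24, 35, blue, Omega, Zed), (9, LA, 24, 35, green, Atlas, Kim), (9, LA, 24, 35, green, Lyra, Kim), (9, LA, 24, 35, grey, Delta, Bo), (9, LA, 28, 17, blue, Omega, Ola), (9, LA, 28, 17, blue, Omega, Zed), (9, LA, 28, 17, green, Atlas, Kim), (9, LA, 28, 17, green, Lyra, Kim), (9, LA, 28, 17, grey, Delta, Bo)}
Projecting to color, pname (13 duplicate(s) eliminated): {(blue, Omega), (green, Atlas), (green, Lyra), (grey, Delta)}

{(blue, Omega), (green, Atlas), (green, Lyra), (grey, Delta)}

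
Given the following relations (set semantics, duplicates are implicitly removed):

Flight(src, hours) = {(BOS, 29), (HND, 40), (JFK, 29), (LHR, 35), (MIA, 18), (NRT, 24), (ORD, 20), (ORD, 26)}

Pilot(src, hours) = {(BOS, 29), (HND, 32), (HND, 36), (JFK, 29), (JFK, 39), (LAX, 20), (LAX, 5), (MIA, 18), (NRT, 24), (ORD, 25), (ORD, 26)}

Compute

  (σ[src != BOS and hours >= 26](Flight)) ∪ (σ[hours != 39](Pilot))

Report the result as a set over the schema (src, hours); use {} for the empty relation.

Apply σ_{src != BOS and hours >= 26}; surviving tuples: {(HND, 40), (JFK, 29), (LHR, 35), (ORD, 26)}
Apply σ_{hours != 39}; surviving tuples: {(BOS, 29), (HND, 32), (HND, 36), (JFK, 29), (LAX, 20), (LAX, 5), (MIA, 18), (NRT, 24), (ORD, 25), (ORD, 26)}
Taking the union: {(BOS, 29), (HND, 32), (HND, 36), (HND, 40), (JFK, 29), (LAX, 20), (LAX, 5), (LHR, 35), (MIA, 18), (NRT, 24), (ORD, 25), (ORD, 26)}

{(BOS, 29), (HND, 32), (HND, 36), (HND, 40), (JFK, 29), (LAX, 20), (LAX, 5), (LHR, 35), (MIA, 18), (NRT, 24), (ORD, 25), (ORD, 26)}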